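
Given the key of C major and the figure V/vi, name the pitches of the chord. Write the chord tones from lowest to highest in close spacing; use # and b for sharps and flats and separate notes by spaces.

E G# B

V/vi is a secondary dominant — the dominant triad of vi. vi in C major is A, so the applied chord's root is E, a perfect fifth above.
Building a major triad on E gives E-G#-B.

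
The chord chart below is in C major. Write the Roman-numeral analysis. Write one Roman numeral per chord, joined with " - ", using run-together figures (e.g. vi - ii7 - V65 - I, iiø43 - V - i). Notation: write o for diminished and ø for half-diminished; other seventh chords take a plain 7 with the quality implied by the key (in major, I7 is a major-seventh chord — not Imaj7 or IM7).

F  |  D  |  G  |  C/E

IV - V/V - V - I6

F: major triad on F = scale degree 4 → IV.
D: chromatic; D is V of V, so V/V.
G: major triad on G = scale degree 5 → V.
C/E: root C is the tonic; major triad there is I6.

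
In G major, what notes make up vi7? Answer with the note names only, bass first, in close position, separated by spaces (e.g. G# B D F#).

E G B D

In G major, the submediant is E, and the diatonic chord built there is a minor seventh chord.
Stacking thirds from E gives E-G-B-D.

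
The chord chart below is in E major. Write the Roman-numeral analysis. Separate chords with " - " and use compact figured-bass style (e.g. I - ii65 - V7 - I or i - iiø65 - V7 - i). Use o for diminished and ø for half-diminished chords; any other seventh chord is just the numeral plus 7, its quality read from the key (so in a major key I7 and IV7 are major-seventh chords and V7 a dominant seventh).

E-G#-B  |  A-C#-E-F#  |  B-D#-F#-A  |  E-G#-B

I - ii65 - V7 - I

E-G#-B: root E is the tonic; major triad there is I.
A-C#-E-F# has root F#, degree 2 in E major, so ii65.
B-D#-F#-A: dominant seventh chord on B = scale degree 5 → V7.
E-G#-B: major triad on E = scale degree 1 → I.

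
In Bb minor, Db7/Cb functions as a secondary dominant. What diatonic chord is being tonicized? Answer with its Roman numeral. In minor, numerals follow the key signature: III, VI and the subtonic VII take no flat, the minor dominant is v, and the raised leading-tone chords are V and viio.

The chord is a dominant seventh chord on Db.
A dominant resolves down a perfect fifth: Db → Gb. In Bb minor, Gb is scale degree 6, i.e. VI.

VI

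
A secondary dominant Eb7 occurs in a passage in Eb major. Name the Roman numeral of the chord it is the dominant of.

IV

The chord is a dominant seventh chord on Eb.
A dominant resolves down a perfect fifth: Eb → Ab. In Eb major, Ab is scale degree 4, i.e. IV.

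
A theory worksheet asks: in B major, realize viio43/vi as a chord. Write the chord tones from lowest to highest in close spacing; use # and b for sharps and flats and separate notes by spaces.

C# E F## A#

viio43/vi is a secondary leading-tone chord. The target vi is G# in B major; the applied chord is rooted a semitone below, on F##.
Building a fully diminished seventh chord on F## gives F##-A#-C#-E.
With the 43 figure the chord is in second inversion; from the bass C# upward in close position it reads C#-E-F##-A#.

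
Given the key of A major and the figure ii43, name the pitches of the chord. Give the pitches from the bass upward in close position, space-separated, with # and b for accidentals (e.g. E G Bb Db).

The numeral's case and figure indicate a minor seventh chord. In A major its root, scale degree 2, is B.
Stacking thirds from B gives B-D-F#-A.
With the 43 figure the chord is in second inversion; from the bass F# upward in close position it reads F#-A-B-D.

F# A B D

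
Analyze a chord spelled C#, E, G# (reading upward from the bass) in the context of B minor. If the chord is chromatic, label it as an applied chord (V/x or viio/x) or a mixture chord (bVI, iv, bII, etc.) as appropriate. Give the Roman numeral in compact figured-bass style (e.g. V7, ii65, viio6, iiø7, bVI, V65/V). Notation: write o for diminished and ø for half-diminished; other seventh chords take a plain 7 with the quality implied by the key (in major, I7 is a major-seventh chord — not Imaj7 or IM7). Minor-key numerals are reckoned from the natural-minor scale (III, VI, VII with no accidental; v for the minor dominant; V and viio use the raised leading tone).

The pitches C#-E-G# form a minor triad rooted on C#.
C# is the second degree of B minor. This is the minor supertonic, borrowed from the parallel major (the Dorian ii).

ii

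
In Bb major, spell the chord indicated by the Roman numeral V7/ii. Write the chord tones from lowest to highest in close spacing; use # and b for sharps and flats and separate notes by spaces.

G B D F

The slash means an applied dominant: we want the dominant of ii. In Bb major, ii is C minor, and its dominant is built on G.
Building a dominant seventh chord on G gives G-B-D-F.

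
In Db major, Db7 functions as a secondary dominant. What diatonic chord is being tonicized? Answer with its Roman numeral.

The chord is a dominant seventh chord on Db.
A dominant resolves down a perfect fifth: Db → Gb. In Db major, Gb is scale degree 4, i.e. IV.

IV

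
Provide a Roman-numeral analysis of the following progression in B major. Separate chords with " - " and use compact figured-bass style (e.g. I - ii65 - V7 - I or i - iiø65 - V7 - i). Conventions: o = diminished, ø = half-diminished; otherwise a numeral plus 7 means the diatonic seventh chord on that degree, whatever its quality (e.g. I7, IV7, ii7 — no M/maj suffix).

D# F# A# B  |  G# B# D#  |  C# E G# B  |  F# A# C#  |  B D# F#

D#-F#-A#-B: root B is the tonic; major seventh chord there is I65.
G#-B#-D# is the secondary dominant of ii (major triad on G#): V/ii.
C#-E-G#-B: root C# is the supertonic; minor seventh chord there is ii7.
F#-A#-C#: major triad on F# = scale degree 5 → V.
B-D#-F#: major triad on B = scale degree 1 → I.

I65 - V/ii - ii7 - V - I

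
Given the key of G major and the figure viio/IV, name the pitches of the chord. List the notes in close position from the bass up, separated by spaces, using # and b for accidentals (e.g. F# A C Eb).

B D F

viio/IV is a secondary leading-tone chord. The target IV is C in G major; the applied chord is rooted a semitone below, on B.
Building a diminished triad on B gives B-D-F.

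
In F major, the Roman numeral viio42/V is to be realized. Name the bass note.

Ab

The applied chord viio42/V is rooted on B: B-D-F-Ab.
The figure 42 means third inversion — the seventh is in the bass.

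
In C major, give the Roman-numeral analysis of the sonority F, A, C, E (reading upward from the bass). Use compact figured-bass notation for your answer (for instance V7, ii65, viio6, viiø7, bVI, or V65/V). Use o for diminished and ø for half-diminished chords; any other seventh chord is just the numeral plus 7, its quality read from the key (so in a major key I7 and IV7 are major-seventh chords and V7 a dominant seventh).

IV7

Stacked in thirds the chord is F-A-C-E: a major seventh chord on F.
In C major, F is the subdominant; the diatonic major seventh chord there is IV7.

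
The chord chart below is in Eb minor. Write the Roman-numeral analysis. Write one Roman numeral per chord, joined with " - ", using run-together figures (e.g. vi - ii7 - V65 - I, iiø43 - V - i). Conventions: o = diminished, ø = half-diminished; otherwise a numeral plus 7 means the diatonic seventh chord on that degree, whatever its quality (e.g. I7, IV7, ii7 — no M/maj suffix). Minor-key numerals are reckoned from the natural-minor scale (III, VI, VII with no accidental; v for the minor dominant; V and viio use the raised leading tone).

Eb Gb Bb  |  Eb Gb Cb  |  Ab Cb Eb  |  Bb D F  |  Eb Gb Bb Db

Eb-Gb-Bb has root Eb, degree 1 in Eb minor, so i.
Eb-Gb-Cb has root Cb, degree 6 in Eb minor, so VI6.
Ab-Cb-Eb has root Ab, degree 4 in Eb minor, so iv.
Bb-D-F has root Bb, degree 5 in Eb minor, so V.
Eb-Gb-Bb-Db: root Eb is the tonic; minor seventh chord there is i7.

i - VI6 - iv - V - i7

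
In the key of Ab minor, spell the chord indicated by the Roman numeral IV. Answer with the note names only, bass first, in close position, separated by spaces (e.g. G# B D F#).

Db F Ab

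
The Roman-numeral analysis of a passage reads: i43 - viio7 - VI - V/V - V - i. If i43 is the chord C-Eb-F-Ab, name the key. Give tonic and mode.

F minor

The anchor chord is a minor seventh chord on F, labeled i43.
If F is scale degree 1 and the mode makes that degree carry a minor seventh chord, the tonic is F and the mode is minor.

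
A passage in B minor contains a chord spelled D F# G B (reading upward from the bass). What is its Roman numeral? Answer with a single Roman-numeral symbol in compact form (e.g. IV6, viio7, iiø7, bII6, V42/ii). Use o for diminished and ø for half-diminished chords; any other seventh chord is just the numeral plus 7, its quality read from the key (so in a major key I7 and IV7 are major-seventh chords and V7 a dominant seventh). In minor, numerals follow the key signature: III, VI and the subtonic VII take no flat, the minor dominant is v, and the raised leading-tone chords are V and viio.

The pitches G-B-D-F# form a major seventh chord rooted on G.
In B minor, G is the submediant; the diatonic major seventh chord there is VI7.
With D in the bass the chord is in second inversion, so the figured bass is 43.

VI43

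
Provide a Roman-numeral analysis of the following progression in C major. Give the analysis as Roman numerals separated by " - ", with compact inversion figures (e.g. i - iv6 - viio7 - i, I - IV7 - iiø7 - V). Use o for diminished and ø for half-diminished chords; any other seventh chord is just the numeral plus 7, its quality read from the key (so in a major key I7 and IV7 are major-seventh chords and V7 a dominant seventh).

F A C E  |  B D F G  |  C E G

IV7 - V65 - I

F-A-C-E: root F is the subdominant; major seventh chord there is IV7.
B-D-F-G: dominant seventh chord on G = scale degree 5 → V65.
C-E-G has root C, degree 1 in C major, so I.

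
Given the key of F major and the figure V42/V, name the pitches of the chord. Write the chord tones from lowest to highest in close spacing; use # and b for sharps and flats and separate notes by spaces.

The slash means an applied dominant: we want the dominant of V. In F major, V is C major, and its dominant is built on G.
Building a dominant seventh chord on G gives G-B-D-F.
With the 42 figure the chord is in third inversion; from the bass F upward in close position it reads F-G-B-D.

F G B D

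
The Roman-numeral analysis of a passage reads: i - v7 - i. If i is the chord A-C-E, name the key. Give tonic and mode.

A minor

The anchor chord is a minor triad on A, labeled i.
If A is scale degree 1 and the mode makes that degree carry a minor triad, the tonic is A and the mode is minor.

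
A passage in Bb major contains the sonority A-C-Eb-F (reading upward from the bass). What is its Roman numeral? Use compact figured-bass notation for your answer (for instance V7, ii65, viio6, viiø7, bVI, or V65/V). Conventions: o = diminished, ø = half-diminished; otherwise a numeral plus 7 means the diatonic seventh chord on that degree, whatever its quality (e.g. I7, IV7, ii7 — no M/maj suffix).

V65

Stacked in thirds the chord is F-A-C-Eb: a dominant seventh chord on F.
In Bb major, F is the dominant; the diatonic dominant seventh chord there is V7.
With A in the bass the chord is in first inversion, so the figured bass is 65.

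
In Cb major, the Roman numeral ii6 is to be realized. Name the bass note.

ii in Cb major has root Db; the chord is Db-Fb-Ab.
The figure 6 means first inversion — the third is in the bass.

Fb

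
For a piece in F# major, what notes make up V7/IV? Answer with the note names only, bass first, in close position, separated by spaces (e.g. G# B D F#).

F# A# C# E

The slash means an applied dominant: we want the dominant of IV. In F# major, IV is B major, and its dominant is built on F#.
Building a dominant seventh chord on F# gives F#-A#-C#-E.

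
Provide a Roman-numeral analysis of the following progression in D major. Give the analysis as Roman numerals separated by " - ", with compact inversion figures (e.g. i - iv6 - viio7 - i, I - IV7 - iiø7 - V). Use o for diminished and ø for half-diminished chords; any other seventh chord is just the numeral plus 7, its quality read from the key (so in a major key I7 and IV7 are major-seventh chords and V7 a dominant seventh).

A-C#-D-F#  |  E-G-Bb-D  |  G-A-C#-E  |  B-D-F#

I43 - iiø7 - V42 - vi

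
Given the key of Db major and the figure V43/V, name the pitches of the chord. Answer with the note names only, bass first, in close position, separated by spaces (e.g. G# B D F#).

Bb Db Eb G

The slash means an applied dominant: we want the dominant of V. In Db major, V is Ab major, and its dominant is built on Eb.
Building a dominant seventh chord on Eb gives Eb-G-Bb-Db.
With the 43 figure the chord is in second inversion; from the bass Bb upward in close position it reads Bb-Db-Eb-G.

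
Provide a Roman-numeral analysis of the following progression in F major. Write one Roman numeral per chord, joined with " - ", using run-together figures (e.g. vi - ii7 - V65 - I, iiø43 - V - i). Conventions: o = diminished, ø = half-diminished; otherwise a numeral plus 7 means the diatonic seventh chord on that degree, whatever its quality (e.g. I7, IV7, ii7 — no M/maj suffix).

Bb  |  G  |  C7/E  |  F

IV - V/V - V65 - I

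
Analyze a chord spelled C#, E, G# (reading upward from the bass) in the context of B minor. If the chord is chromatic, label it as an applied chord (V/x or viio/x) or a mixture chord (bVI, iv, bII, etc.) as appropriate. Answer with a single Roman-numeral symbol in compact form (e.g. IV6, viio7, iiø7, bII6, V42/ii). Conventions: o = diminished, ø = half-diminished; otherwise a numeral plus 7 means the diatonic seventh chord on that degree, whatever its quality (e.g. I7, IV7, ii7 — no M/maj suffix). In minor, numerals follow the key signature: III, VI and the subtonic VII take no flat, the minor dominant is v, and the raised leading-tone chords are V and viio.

ii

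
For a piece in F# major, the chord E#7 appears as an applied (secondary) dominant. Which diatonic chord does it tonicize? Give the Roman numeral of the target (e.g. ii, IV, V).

iii

The chord is a dominant seventh chord on E#.
A dominant resolves down a perfect fifth: E# → A#. In F# major, A# is scale degree 3, i.e. iii.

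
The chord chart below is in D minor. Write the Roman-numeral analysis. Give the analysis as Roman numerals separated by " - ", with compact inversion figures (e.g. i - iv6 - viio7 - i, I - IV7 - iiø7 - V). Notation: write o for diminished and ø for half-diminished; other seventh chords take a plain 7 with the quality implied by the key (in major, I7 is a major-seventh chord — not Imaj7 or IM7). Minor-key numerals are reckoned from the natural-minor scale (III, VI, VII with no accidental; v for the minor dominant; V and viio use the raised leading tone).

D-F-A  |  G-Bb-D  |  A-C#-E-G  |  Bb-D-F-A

i - iv - V7 - VI7

D-F-A: minor triad on D = scale degree 1 → i.
G-Bb-D: root G is the subdominant; minor triad there is iv.
A-C#-E-G: root A is the dominant; dominant seventh chord there is V7.
Bb-D-F-A has root Bb, degree 6 in D minor, so VI7.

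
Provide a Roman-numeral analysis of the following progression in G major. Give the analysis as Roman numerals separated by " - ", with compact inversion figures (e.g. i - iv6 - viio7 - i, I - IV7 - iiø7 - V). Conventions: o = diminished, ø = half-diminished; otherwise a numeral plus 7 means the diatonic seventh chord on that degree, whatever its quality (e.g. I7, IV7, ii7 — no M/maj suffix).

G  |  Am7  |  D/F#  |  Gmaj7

G: root G is the tonic; major triad there is I.
Am7 has root A, degree 2 in G major, so ii7.
D/F#: major triad on D = scale degree 5 → V6.
Gmaj7 has root G, degree 1 in G major, so I7.

I - ii7 - V6 - I7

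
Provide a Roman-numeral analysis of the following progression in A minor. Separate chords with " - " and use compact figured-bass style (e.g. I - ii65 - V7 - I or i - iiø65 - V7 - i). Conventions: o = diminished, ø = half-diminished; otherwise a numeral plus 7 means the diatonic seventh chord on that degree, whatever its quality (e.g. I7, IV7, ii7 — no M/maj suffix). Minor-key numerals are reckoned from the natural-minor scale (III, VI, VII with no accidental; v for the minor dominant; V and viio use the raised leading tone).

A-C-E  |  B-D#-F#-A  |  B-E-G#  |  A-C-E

A-C-E: minor triad on A = scale degree 1 → i.
B-D#-F#-A is the secondary dominant of V (dominant seventh chord on B): V7/V.
B-E-G# has root E, degree 5 in A minor, so V64.
A-C-E has root A, degree 1 in A minor, so i.

i - V7/V - V64 - i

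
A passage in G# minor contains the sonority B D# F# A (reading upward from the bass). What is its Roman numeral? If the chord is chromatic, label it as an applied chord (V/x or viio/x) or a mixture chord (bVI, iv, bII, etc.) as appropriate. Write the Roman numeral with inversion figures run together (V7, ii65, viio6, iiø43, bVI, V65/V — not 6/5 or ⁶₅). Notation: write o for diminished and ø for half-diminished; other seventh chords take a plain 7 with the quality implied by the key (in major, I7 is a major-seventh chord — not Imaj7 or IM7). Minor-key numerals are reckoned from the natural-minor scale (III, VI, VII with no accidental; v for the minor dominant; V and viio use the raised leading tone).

The pitches B-D#-F#-A form a dominant seventh chord rooted on B.
B is not a diatonic chord root with this quality in G# minor, but it lies a perfect fifth above E (VI), so the chord functions as an applied dominant of VI.

V7/VI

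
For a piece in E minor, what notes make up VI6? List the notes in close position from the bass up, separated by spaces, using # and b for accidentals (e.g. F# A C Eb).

E G C

In E minor, the sixth degree is C, and the diatonic chord built there is a major triad.
That chord is spelled C-E-G.
The figured bass 6 indicates first inversion, placing the third (E) in the bass: E-G-C.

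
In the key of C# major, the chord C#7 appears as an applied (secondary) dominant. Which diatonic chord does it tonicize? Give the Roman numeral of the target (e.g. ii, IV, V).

IV

The chord is a dominant seventh chord on C#.
A dominant resolves down a perfect fifth: C# → F#. In C# major, F# is scale degree 4, i.e. IV.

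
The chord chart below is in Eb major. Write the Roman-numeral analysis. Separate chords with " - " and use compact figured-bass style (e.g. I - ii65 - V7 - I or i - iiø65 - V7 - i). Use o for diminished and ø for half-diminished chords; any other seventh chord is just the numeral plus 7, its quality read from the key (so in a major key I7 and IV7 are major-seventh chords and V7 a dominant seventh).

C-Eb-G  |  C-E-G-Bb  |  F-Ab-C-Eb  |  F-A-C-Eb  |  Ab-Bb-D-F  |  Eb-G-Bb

C-Eb-G: minor triad on C = scale degree 6 → vi.
C-E-G-Bb: a dominant seventh chord on C, the applied dominant of ii → V7/ii.
F-Ab-C-Eb: minor seventh chord on F = scale degree 2 → ii7.
F-A-C-Eb: chromatic; F is V of V, so V7/V.
Ab-Bb-D-F: root Bb is the dominant; dominant seventh chord there is V42.
Eb-G-Bb: root Eb is the tonic; major triad there is I.

vi - V7/ii - ii7 - V7/V - V42 - I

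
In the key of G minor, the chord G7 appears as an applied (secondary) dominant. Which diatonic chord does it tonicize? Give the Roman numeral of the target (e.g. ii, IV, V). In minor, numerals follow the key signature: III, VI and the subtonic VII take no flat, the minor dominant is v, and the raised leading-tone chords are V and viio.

The chord is a dominant seventh chord on G.
A dominant resolves down a perfect fifth: G → C. In G minor, C is scale degree 4, i.e. iv.

iv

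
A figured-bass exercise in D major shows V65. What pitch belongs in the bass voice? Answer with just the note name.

C#

V in D major has root A; the chord is A-C#-E-G.
The figure 65 means first inversion — the third is in the bass.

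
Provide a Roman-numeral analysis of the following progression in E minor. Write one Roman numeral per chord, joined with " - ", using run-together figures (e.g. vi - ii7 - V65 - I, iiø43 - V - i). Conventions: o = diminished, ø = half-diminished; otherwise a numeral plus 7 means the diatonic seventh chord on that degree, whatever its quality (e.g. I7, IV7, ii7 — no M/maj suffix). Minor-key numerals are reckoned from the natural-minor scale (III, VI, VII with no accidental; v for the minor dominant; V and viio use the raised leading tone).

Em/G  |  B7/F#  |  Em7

i6 - V43 - i7

Em/G has root E, degree 1 in E minor, so i6.
B7/F#: dominant seventh chord on B = scale degree 5 → V43.
Em7: root E is the tonic; minor seventh chord there is i7.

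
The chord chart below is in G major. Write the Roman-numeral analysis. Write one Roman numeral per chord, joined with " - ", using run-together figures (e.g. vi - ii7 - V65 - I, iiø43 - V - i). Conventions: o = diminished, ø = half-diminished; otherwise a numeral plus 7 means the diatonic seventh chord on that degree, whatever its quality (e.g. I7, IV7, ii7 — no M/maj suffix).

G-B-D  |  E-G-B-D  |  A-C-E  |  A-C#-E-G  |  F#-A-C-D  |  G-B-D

I - vi7 - ii - V7/V - V65 - I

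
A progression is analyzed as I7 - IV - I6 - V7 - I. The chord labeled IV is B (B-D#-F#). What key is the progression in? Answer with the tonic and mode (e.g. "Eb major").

The anchor chord is a major triad on B, labeled IV.
IV on B implies B is the subdominant; that puts the tonic at F#, and the uppercase numeral fits major mode.

F# major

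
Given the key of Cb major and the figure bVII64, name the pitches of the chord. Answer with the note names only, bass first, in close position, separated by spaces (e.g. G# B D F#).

bVII64 is a major triad on the lowered seventh degree (the subtonic), borrowed from the parallel minor. In Cb major that root is Bbb.
So the chord is Bbb-Db-Fb, a major triad.
The figured bass 64 indicates second inversion, placing the fifth (Fb) in the bass: Fb-Bbb-Db.

Fb Bbb Db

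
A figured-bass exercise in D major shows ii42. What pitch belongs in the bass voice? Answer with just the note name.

D

ii in D major has root E; the chord is E-G-B-D.
The figure 42 means third inversion — the seventh is in the bass.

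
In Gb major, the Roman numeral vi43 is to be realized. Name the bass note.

Bb

vi in Gb major has root Eb; the chord is Eb-Gb-Bb-Db.
The figure 43 means second inversion — the fifth is in the bass.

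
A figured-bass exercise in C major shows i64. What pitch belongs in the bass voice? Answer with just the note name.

G

i in C major has root C; the chord is C-Eb-G.
The figure 64 means second inversion — the fifth is in the bass.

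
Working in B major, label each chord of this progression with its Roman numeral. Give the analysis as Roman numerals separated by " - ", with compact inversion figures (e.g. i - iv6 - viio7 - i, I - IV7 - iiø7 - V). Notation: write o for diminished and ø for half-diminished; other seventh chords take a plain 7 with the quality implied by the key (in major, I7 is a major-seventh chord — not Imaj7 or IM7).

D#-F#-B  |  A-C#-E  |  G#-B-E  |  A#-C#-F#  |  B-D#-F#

I6 - bVII - IV6 - V6 - I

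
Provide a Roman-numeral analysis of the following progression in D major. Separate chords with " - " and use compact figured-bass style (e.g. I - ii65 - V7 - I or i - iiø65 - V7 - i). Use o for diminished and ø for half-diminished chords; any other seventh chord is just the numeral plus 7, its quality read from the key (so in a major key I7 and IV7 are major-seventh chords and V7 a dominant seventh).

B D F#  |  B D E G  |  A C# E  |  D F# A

vi - ii43 - V - I

B-D-F# has root B, degree 6 in D major, so vi.
B-D-E-G: root E is the supertonic; minor seventh chord there is ii43.
A-C#-E: major triad on A = scale degree 5 → V.
D-F#-A: root D is the tonic; major triad there is I.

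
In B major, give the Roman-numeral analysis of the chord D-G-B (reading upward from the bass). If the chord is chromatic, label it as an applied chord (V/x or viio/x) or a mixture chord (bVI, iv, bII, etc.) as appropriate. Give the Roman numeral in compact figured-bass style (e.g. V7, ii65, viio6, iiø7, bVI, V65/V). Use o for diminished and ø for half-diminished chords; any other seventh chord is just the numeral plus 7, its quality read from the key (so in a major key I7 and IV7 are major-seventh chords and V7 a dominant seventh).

The pitches G-B-D form a major triad rooted on G.
G is the lowered sixth degree of B major (diatonic 6 would be G#). This is a major triad on the lowered sixth degree, borrowed from the parallel minor.
With D in the bass the chord is in second inversion, so the figured bass is 64.

bVI64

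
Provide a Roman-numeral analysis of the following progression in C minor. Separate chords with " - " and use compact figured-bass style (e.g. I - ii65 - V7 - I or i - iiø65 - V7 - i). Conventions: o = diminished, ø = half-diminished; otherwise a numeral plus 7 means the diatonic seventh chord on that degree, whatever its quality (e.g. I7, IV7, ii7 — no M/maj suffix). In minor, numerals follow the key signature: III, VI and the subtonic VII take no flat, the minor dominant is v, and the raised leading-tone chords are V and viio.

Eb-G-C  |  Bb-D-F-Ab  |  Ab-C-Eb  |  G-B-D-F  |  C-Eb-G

i6 - VII7 - VI - V7 - i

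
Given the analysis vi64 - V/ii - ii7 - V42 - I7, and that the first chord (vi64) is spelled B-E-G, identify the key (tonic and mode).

G major

The chord Em/B is a minor triad rooted on E; its label is vi64.
If E is scale degree 6 and the mode makes that degree carry a minor triad, the tonic is G and the mode is major.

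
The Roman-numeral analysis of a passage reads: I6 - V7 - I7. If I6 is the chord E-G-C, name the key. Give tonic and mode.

C major

The anchor chord is a major triad on C, labeled I6.
If C is scale degree 1 and the mode makes that degree carry a major triad, the tonic is C and the mode is major.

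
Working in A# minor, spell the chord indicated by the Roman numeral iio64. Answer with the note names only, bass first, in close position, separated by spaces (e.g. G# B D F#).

The numeral's case and figure indicate a diminished triad. In A# minor its root, the supertonic, is B#.
Stacking thirds from B# gives B#-D#-F#.
With the 64 figure the chord is in second inversion; from the bass F# upward in close position it reads F#-B#-D#.

F# B# D#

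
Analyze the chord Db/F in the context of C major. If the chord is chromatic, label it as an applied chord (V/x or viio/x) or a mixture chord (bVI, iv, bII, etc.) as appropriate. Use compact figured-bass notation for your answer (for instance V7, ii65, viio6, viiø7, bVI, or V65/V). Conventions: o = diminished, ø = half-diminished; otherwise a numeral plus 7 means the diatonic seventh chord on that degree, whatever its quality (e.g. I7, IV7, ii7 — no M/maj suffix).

bII6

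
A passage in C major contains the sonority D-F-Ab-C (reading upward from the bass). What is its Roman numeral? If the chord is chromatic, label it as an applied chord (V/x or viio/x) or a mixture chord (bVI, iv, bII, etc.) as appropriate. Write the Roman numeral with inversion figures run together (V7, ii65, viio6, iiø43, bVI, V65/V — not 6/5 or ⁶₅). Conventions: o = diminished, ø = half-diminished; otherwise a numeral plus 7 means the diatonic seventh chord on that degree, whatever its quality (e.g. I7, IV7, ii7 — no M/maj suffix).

iiø7

The pitches D-F-Ab-C form a half-diminished seventh chord rooted on D.
D is the second degree of C major. This is the half-diminished supertonic seventh, borrowed from the parallel minor.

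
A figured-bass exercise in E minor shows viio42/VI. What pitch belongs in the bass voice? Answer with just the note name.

Ab

The applied chord viio42/VI is rooted on B: B-D-F-Ab.
The figure 42 means third inversion — the seventh is in the bass.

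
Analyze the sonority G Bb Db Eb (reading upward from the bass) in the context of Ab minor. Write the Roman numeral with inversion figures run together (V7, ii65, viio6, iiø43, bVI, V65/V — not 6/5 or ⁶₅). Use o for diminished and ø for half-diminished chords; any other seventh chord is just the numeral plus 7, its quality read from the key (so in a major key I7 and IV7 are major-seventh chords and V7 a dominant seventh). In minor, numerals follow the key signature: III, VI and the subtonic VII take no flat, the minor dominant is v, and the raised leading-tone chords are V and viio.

V65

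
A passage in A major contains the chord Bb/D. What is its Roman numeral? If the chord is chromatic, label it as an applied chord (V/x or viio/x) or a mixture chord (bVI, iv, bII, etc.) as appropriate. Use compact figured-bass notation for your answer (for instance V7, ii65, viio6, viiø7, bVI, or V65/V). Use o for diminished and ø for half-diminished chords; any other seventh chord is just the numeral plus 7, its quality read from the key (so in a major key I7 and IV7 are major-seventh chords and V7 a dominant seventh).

The pitches Bb-D-F form a major triad rooted on Bb.
Bb is the lowered second degree of A major (diatonic 2 would be B). This is the Neapolitan sixth — a major triad on the lowered second degree, here in its customary first inversion.
With D in the bass the chord is in first inversion, so the figured bass is 6.

bII6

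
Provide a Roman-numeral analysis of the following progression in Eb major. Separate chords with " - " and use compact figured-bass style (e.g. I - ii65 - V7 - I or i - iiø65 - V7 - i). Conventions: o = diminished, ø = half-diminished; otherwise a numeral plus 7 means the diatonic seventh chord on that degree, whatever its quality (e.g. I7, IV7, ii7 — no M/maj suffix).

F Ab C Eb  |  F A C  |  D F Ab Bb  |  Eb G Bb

ii7 - V/V - V65 - I

F-Ab-C-Eb: root F is the supertonic; minor seventh chord there is ii7.
F-A-C is the secondary dominant of V (major triad on F): V/V.
D-F-Ab-Bb: root Bb is the dominant; dominant seventh chord there is V65.
Eb-G-Bb: root Eb is the tonic; major triad there is I.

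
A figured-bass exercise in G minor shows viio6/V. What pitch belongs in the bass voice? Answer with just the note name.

The applied chord viio6/V is rooted on C#: C#-E-G.
The figure 6 means first inversion — the third is in the bass.

E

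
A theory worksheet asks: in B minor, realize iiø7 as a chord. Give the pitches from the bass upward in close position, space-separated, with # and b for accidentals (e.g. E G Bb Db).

The numeral's case and figure indicate a half-diminished seventh chord. In B minor its root, the supertonic, is C#.
Stacking thirds from C# gives C#-E-G-B.

C# E G B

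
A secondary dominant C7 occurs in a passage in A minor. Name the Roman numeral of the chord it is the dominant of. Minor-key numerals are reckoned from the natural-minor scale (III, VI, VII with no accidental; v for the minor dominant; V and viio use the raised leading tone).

The chord is a dominant seventh chord on C.
A dominant resolves down a perfect fifth: C → F. In A minor, F is scale degree 6, i.e. VI.

VI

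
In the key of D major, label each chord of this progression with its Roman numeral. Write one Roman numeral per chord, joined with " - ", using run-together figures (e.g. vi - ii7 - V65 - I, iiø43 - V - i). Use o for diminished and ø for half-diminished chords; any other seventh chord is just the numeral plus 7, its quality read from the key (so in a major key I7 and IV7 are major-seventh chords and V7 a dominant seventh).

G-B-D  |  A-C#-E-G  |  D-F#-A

G-B-D: major triad on G = scale degree 4 → IV.
A-C#-E-G has root A, degree 5 in D major, so V7.
D-F#-A: root D is the tonic; major triad there is I.

IV - V7 - I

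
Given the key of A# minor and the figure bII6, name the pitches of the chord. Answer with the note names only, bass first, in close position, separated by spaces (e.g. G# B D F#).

Scale degree 2 in A# minor is B#; lowering it a half step gives B. bII6 is the Neapolitan sixth — a major triad on the lowered second degree, here in its customary first inversion.
So the chord is B-D#-F#, a major triad.
The figured bass 6 indicates first inversion, placing the third (D#) in the bass: D#-F#-B.

D# F# B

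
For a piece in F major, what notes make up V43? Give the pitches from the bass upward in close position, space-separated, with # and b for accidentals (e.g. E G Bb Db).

G Bb C E

The numeral's case and figure indicate a dominant seventh chord. In F major its root, the dominant, is C.
Stacking thirds from C gives C-E-G-Bb.
The figured bass 43 indicates second inversion, placing the fifth (G) in the bass: G-Bb-C-E.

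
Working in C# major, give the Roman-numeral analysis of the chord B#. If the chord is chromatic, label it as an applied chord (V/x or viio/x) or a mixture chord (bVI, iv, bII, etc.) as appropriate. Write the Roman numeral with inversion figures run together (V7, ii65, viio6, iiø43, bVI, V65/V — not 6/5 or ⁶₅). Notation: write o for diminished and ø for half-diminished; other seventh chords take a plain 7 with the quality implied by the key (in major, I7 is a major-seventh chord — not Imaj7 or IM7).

V/iii

The pitches B#-D##-F## form a major triad rooted on B#.
B# is not a diatonic chord root with this quality in C# major, but it lies a perfect fifth above E# (iii), so the chord functions as an applied dominant of iii.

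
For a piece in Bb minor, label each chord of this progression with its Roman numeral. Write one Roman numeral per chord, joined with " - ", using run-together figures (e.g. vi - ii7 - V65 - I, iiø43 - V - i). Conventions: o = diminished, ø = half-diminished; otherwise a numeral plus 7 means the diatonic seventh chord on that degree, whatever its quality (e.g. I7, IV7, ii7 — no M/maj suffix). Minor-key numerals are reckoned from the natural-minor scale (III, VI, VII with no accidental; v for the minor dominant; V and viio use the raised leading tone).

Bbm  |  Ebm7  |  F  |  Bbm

i - iv7 - V - i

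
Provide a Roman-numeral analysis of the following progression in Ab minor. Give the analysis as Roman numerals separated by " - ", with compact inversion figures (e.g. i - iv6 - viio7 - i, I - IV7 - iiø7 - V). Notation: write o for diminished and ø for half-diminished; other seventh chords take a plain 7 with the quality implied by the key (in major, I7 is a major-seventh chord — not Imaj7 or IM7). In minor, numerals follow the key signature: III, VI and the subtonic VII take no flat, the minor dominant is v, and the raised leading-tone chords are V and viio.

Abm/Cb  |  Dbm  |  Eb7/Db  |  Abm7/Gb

i6 - iv - V42 - i42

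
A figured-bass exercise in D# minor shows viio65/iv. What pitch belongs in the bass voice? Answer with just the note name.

The applied chord viio65/iv is rooted on F##: F##-A#-C#-E.
The figure 65 means first inversion — the third is in the bass.

A#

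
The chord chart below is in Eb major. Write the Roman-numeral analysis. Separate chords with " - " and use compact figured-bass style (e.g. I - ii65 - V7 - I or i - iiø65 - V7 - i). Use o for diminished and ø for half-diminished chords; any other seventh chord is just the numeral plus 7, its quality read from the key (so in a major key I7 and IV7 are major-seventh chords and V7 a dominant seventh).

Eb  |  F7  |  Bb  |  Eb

I - V7/V - V - I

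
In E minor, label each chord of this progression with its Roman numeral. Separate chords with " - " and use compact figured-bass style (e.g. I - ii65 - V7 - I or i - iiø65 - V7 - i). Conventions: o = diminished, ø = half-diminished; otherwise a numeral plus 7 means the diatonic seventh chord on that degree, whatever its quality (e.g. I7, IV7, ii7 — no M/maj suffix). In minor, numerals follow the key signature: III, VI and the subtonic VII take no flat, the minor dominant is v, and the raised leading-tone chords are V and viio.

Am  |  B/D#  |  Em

iv - V6 - i

Am: minor triad on A = scale degree 4 → iv.
B/D# has root B, degree 5 in E minor, so V6.
Em: root E is the tonic; minor triad there is i.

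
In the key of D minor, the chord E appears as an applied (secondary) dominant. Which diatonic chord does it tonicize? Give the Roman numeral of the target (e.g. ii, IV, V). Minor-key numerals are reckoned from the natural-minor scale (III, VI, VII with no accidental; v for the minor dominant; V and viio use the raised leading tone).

V

The chord is a major triad on E.
A dominant resolves down a perfect fifth: E → A. In D minor, A is scale degree 5, i.e. V.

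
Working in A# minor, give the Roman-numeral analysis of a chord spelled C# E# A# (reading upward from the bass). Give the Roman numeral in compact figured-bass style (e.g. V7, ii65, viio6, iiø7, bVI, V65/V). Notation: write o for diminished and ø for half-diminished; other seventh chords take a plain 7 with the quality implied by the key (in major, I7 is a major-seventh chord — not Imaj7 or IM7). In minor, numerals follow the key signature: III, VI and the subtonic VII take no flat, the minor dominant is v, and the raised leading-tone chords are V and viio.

i6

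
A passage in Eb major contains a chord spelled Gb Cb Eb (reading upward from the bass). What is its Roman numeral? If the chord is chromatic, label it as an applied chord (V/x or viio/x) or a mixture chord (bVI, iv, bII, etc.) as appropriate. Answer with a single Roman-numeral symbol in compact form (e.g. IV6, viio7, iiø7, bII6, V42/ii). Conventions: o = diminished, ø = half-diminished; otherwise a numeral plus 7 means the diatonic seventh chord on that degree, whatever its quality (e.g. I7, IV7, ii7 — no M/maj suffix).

Stacked in thirds the chord is Cb-Eb-Gb: a major triad on Cb.
Cb is the lowered sixth degree of Eb major (diatonic 6 would be C). This is a major triad on the lowered sixth degree, borrowed from the parallel minor.
With Gb in the bass the chord is in second inversion, so the figured bass is 64.

bVI64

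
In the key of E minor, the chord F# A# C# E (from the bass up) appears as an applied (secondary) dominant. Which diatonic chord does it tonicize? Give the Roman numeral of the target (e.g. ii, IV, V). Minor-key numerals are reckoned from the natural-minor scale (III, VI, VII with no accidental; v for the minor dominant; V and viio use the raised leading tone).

V

The chord is a dominant seventh chord on F#.
A dominant resolves down a perfect fifth: F# → B. In E minor, B is scale degree 5, i.e. V.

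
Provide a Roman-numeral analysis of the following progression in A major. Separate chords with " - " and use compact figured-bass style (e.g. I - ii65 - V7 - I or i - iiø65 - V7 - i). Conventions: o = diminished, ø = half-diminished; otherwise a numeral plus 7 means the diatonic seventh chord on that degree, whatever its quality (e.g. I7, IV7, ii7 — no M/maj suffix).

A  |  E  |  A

I - V - I

A: major triad on A = scale degree 1 → I.
E has root E, degree 5 in A major, so V.
A: root A is the tonic; major triad there is I.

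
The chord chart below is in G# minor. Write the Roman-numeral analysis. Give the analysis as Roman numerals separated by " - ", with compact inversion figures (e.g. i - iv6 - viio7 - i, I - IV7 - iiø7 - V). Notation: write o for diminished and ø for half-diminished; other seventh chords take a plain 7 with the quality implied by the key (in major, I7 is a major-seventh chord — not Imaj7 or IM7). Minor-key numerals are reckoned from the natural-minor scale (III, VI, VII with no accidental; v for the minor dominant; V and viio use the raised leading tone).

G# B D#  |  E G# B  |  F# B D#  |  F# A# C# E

i - VI - III64 - VII7

G#-B-D#: minor triad on G# = scale degree 1 → i.
E-G#-B has root E, degree 6 in G# minor, so VI.
F#-B-D# has root B, degree 3 in G# minor, so III64.
F#-A#-C#-E: root F# is the subtonic; dominant seventh chord there is VII7.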